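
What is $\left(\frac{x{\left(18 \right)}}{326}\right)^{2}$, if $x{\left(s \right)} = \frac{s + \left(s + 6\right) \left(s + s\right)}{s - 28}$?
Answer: $\frac{194481}{2656900} \approx 0.073198$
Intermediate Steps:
$x{\left(s \right)} = \frac{s + 2 s \left(6 + s\right)}{-28 + s}$ ($x{\left(s \right)} = \frac{s + \left(6 + s\right) 2 s}{-28 + s} = \frac{s + 2 s \left(6 + s\right)}{-28 + s}$)
$\left(\frac{x{\left(18 \right)}}{326}\right)^{2} = \left(\frac{18 \frac{1}{-28 + 18} \left(13 + 2 \cdot 18\right)}{326}\right)^{2} = \left(\frac{18 \left(13 + 36\right)}{-10} \cdot \frac{1}{326}\right)^{2} = \left(18 \left(- \frac{1}{10}\right) 49 \cdot \frac{1}{326}\right)^{2} = \left(\left(- \frac{441}{5}\right) \frac{1}{326}\right)^{2} = \left(- \frac{441}{1630}\right)^{2} = \frac{194481}{2656900}$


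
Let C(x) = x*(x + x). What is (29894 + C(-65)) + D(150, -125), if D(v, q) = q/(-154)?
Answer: 5905101/154 ≈ 38345.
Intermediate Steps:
D(v, q) = -q/154 (D(v, q) = q*(-1/154) = -q/154)
C(x) = 2*x**2 (C(x) = x*(2*x) = 2*x**2)
(29894 + C(-65)) + D(150, -125) = (29894 + 2*(-65)**2) - 1/154*(-125) = (29894 + 2*4225) + 125/154 = (29894 + 8450) + 125/154 = 38344 + 125/154 = 5905101/154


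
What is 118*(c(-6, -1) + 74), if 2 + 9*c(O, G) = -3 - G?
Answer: 78116/9 ≈ 8679.6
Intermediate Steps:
c(O, G) = -5/9 - G/9 (c(O, G) = -2/9 + (-3 - G)/9 = -2/9 + (-⅓ - G/9) = -5/9 - G/9)
118*(c(-6, -1) + 74) = 118*((-5/9 - ⅑*(-1)) + 74) = 118*((-5/9 + ⅑) + 74) = 118*(-4/9 + 74) = 118*(662/9) = 78116/9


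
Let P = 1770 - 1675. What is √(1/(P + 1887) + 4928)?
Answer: √19358782654/1982 ≈ 70.200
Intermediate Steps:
P = 95
√(1/(P + 1887) + 4928) = √(1/(95 + 1887) + 4928) = √(1/1982 + 4928) = √(9767297/1982) = √19358782654/1982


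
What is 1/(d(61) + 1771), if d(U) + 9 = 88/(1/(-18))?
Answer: 1/178 ≈ 0.0056180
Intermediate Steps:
d(U) = -1593 (d(U) = -9 + 88/(1/(-18)) = -9 + 88/(-1/18) = -9 + 88*(-18) = -9 - 1584 = -1593)
1/(d(61) + 1771) = 1/(-1593 + 1771) = 1/178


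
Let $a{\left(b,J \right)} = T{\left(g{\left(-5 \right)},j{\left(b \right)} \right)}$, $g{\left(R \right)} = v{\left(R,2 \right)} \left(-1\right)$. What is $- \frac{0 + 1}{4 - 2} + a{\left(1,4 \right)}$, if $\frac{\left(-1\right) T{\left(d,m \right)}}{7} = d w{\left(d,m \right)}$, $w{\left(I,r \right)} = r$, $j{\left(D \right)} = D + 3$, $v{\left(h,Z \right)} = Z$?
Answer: $\frac{111}{2} \approx 55.5$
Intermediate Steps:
$j{\left(D \right)} = 3 + D$
$g{\left(R \right)} = -2$ ($g{\left(R \right)} = 2 \left(-1\right) = -2$)
$T{\left(d,m \right)} = - 7 d m$
$a{\left(b,J \right)} = 42 + 14 b$ ($a{\left(b,J \right)} = \left(-7\right) \left(-2\right) \left(3 + b\right) = 42 + 14 b$)
$- \frac{0 + 1}{4 - 2} + a{\left(1,4 \right)} = - \frac{0 + 1}{4 - 2} + \left(42 + 14 \cdot 1\right) = - \frac{1}{2} + \left(42 + 14\right) = - \frac{1}{2} + 56 = \frac{111}{2}$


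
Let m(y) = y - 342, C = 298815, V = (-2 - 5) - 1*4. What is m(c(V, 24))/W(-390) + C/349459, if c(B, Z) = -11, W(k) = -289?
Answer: 19065142/9181241 ≈ 2.0765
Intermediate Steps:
V = -11 (V = -7 - 4 = -11)
m(y) = -342 + y
m(c(V, 24))/W(-390) + C/349459 = (-342 - 11)/(-289) + 298815/349459 = -353*(-1/289) + 298815*(1/349459) = 353/289 + 27165/31769 = 19065142/9181241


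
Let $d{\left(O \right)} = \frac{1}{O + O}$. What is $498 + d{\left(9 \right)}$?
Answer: $\frac{8965}{18} \approx 498.06$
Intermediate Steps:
$d{\left(O \right)} = \frac{1}{2 O}$
$498 + d{\left(9 \right)} = 498 + \frac{1}{2 \cdot 9} = 498 + \frac{1}{2} \cdot \frac{1}{9} = 498 + \frac{1}{18} = \frac{8965}{18}$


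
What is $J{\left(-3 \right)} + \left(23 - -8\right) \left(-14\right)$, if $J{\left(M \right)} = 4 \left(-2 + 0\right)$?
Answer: $-442$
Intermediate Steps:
$J{\left(M \right)} = -8$ ($J{\left(M \right)} = 4 \left(-2\right) = -8$)
$J{\left(-3 \right)} + \left(23 - -8\right) \left(-14\right) = -8 + \left(23 - -8\right) \left(-14\right) = -8 + \left(23 + 8\right) \left(-14\right) = -8 + 31 \left(-14\right) = -8 - 434 = -442$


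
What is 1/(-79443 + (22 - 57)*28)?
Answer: -1/80423 ≈ -1.2434e-5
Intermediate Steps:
1/(-79443 + (22 - 57)*28) = 1/(-79443 - 35*28) = 1/(-79443 - 980) = 1/(-80423) = -1/80423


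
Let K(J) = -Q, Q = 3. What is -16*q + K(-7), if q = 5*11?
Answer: -883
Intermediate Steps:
q = 55
K(J) = -3 (K(J) = -1*3 = -3)
-16*q + K(-7) = -16*55 - 3 = -880 - 3 = -883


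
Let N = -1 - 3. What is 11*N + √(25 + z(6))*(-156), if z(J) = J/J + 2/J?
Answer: -44 - 52*√237 ≈ -844.53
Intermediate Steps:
N = -4
z(J) = 1 + 2/J
11*N + √(25 + z(6))*(-156) = 11*(-4) + √(25 + (2 + 6)/6)*(-156) = -44 + √(25 + (⅙)*8)*(-156) = -44 + √(25 + 4/3)*(-156) = -44 + √(79/3)*(-156) = -44 + (√237/3)*(-156) = -44 - 52*√237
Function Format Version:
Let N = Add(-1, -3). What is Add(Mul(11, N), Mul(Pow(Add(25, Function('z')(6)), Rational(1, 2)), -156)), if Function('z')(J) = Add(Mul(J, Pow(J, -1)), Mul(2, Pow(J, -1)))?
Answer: Add(-44, Mul(-52, Pow(237, Rational(1, 2)))) ≈ -844.53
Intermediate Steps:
N = -4
Function('z')(J) = Add(1, Mul(2, Pow(J, -1)))
Add(Mul(11, N), Mul(Pow(Add(25, Function('z')(6)), Rational(1, 2)), -156)) = Add(Mul(11, -4), Mul(Pow(Add(25, Mul(Pow(6, -1), Add(2, 6))), Rational(1, 2)), -156)) = Add(-44, Mul(Pow(Add(25, Mul(Rational(1, 6), 8)), Rational(1, 2)), -156)) = Add(-44, Mul(Pow(Add(25, Rational(4, 3)), Rational(1, 2)), -156)) = Add(-44, Mul(Pow(Rational(79, 3), Rational(1, 2)), -156)) = Add(-44, Mul(Mul(Rational(1, 3), Pow(237, Rational(1, 2))), -156)) = Add(-44, Mul(-52, Pow(237, Rational(1, 2))))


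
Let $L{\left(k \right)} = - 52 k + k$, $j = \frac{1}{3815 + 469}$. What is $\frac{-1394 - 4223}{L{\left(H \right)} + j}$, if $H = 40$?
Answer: $\frac{24063228}{8739359} \approx 2.7534$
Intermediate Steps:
$j = \frac{1}{4284} \approx 0.00023343$
$L{\left(k \right)} = - 51 k$
$\frac{-1394 - 4223}{L{\left(H \right)} + j} = \frac{-1394 - 4223}{\left(-51\right) 40 + \frac{1}{4284}} = - \frac{5617}{-2040 + \frac{1}{4284}} = - \frac{5617}{- \frac{8739359}{4284}} = \left(-5617\right) \left(- \frac{4284}{8739359}\right) = \frac{24063228}{8739359}$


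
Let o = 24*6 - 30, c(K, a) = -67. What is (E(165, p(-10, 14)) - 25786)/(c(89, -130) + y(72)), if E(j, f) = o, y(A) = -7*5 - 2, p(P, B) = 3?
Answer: 3209/13 ≈ 246.85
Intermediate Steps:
y(A) = -37 (y(A) = -35 - 2 = -37)
o = 114 (o = 144 - 30 = 114)
E(j, f) = 114
(E(165, p(-10, 14)) - 25786)/(c(89, -130) + y(72)) = (114 - 25786)/(-67 - 37) = -25672/(-104) = -25672*(-1/104) = 3209/13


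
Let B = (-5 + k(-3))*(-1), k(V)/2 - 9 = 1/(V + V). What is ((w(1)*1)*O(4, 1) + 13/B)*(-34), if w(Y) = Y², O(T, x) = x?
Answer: 17/19 ≈ 0.89474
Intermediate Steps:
k(V) = 18 + 1/V (k(V) = 18 + 2/(V + V) = 18 + 2/((2*V)) = 18 + 2*(1/(2*V)) = 18 + 1/V)
B = -38/3 (B = (-5 + (18 + 1/(-3)))*(-1) = (-5 + (18 - ⅓))*(-1) = (-5 + 53/3)*(-1) = (38/3)*(-1) = -38/3 ≈ -12.667)
((w(1)*1)*O(4, 1) + 13/B)*(-34) = ((1²*1)*1 + 13/(-38/3))*(-34) = ((1*1)*1 + 13*(-3/38))*(-34) = (1*1 - 39/38)*(-34) = (1 - 39/38)*(-34) = -1/38*(-34) = 17/19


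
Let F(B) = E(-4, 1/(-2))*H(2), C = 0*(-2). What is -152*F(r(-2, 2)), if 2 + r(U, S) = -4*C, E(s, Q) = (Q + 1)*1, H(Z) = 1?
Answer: -76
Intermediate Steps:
E(s, Q) = 1 + Q (E(s, Q) = (1 + Q)*1 = 1 + Q)
C = 0
r(U, S) = -2 (r(U, S) = -2 - 4*0 = -2 + 0 = -2)
F(B) = 1/2 (F(B) = (1 + 1/(-2))*1 = (1 - 1/2)*1 = (1/2)*1 = 1/2)
-152*F(r(-2, 2)) = -152*1/2 = -76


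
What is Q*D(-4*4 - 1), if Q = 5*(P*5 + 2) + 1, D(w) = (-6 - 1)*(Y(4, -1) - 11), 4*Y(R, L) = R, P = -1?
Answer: -980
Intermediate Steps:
Y(R, L) = R/4
D(w) = 70 (D(w) = (-6 - 1)*((¼)*4 - 11) = -7*(1 - 11) = -7*(-10) = 70)
Q = -14 (Q = 5*(-1*5 + 2) + 1 = 5*(-5 + 2) + 1 = 5*(-3) + 1 = -15 + 1 = -14)
Q*D(-4*4 - 1) = -14*70 = -980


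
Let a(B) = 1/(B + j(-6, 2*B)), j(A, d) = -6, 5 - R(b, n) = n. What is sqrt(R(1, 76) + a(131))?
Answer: 3*I*sqrt(4930)/25 ≈ 8.4257*I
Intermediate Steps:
R(b, n) = 5 - n
a(B) = 1/(-6 + B) (a(B) = 1/(B - 6) = 1/(-6 + B))
sqrt(R(1, 76) + a(131)) = sqrt((5 - 1*76) + 1/(-6 + 131)) = sqrt((5 - 76) + 1/125) = sqrt(-71 + 1/125) = sqrt(-8874/125) = 3*I*sqrt(4930)/25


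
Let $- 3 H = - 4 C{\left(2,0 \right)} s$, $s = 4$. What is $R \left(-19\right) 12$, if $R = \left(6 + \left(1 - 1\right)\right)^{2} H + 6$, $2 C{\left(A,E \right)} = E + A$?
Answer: $-45144$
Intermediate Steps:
$C{\left(A,E \right)} = \frac{A}{2} + \frac{E}{2}$ ($C{\left(A,E \right)} = \frac{E + A}{2} = \frac{A + E}{2} = \frac{A}{2} + \frac{E}{2}$)
$H = \frac{16}{3}$ ($H = - \frac{- 4 \left(\frac{1}{2} \cdot 2 + \frac{1}{2} \cdot 0\right) 4}{3} = - \frac{- 4 \left(1 + 0\right) 4}{3} = - \frac{\left(-4\right) 1 \cdot 4}{3} = - \frac{\left(-4\right) 4}{3} = \left(- \frac{1}{3}\right) \left(-16\right) = \frac{16}{3} \approx 5.3333$)
$R = 198$ ($R = \left(6 + \left(1 - 1\right)\right)^{2} \cdot \frac{16}{3} + 6 = \left(6 + 0\right)^{2} \cdot \frac{16}{3} + 6 = 6^{2} \cdot \frac{16}{3} + 6 = 36 \cdot \frac{16}{3} + 6 = 192 + 6 = 198$)
$R \left(-19\right) 12 = 198 \left(-19\right) 12 = \left(-3762\right) 12 = -45144$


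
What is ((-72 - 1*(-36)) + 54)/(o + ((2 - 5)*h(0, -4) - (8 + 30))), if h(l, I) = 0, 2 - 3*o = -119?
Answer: 54/7 ≈ 7.7143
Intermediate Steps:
o = 121/3 (o = ⅔ - ⅓*(-119) = ⅔ + 119/3 = 121/3 ≈ 40.333)
((-72 - 1*(-36)) + 54)/(o + ((2 - 5)*h(0, -4) - (8 + 30))) = ((-72 - 1*(-36)) + 54)/(121/3 + ((2 - 5)*0 - (8 + 30))) = ((-72 + 36) + 54)/(121/3 + (-3*0 - 1*38)) = (-36 + 54)/(121/3 + (0 - 38)) = 18/(121/3 - 38) = 18/(7/3) = (3/7)*18 = 54/7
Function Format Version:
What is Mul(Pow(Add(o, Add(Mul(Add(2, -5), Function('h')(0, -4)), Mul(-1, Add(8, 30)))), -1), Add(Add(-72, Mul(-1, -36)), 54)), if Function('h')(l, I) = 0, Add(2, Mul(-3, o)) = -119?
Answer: Rational(54, 7) ≈ 7.7143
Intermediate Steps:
o = Rational(121, 3) (o = Add(Rational(2, 3), Mul(Rational(-1, 3), -119)) = Add(Rational(2, 3), Rational(119, 3)) = Rational(121, 3) ≈ 40.333)
Mul(Pow(Add(o, Add(Mul(Add(2, -5), Function('h')(0, -4)), Mul(-1, Add(8, 30)))), -1), Add(Add(-72, Mul(-1, -36)), 54)) = Mul(Pow(Add(Rational(121, 3), Add(Mul(Add(2, -5), 0), Mul(-1, Add(8, 30)))), -1), Add(Add(-72, Mul(-1, -36)), 54)) = Mul(Pow(Add(Rational(121, 3), Add(Mul(-3, 0), Mul(-1, 38))), -1), Add(Add(-72, 36), 54)) = Mul(Pow(Add(Rational(121, 3), Add(0, -38)), -1), Add(-36, 54)) = Mul(Pow(Add(Rational(121, 3), -38), -1), 18) = Mul(Pow(Rational(7, 3), -1), 18) = Mul(Rational(3, 7), 18) = Rational(54, 7)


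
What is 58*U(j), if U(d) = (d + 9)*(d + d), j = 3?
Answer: 4176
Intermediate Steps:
U(d) = 2*d*(9 + d) (U(d) = (9 + d)*(2*d) = 2*d*(9 + d))
58*U(j) = 58*(2*3*(9 + 3)) = 58*(2*3*12) = 58*72 = 4176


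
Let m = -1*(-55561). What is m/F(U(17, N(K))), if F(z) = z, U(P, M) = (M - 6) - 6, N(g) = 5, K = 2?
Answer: -55561/7 ≈ -7937.3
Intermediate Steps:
U(P, M) = -12 + M (U(P, M) = (-6 + M) - 6 = -12 + M)
m = 55561
m/F(U(17, N(K))) = 55561/(-12 + 5) = 55561/(-7) = 55561*(-⅐) = -55561/7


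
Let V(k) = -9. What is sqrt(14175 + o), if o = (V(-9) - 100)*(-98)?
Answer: sqrt(24857) ≈ 157.66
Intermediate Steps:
o = 10682 (o = (-9 - 100)*(-98) = -109*(-98) = 10682)
sqrt(14175 + o) = sqrt(14175 + 10682) = sqrt(24857)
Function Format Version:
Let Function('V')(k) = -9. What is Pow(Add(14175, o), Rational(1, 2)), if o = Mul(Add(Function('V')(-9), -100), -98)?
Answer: Pow(24857, Rational(1, 2)) ≈ 157.66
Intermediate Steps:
o = 10682 (o = Mul(Add(-9, -100), -98) = Mul(-109, -98) = 10682)
Pow(Add(14175, o), Rational(1, 2)) = Pow(Add(14175, 10682), Rational(1, 2)) = Pow(24857, Rational(1, 2))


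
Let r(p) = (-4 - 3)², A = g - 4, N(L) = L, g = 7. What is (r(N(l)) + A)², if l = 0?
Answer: 2704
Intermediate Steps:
A = 3 (A = 7 - 4 = 3)
r(p) = 49 (r(p) = (-7)² = 49)
(r(N(l)) + A)² = (49 + 3)² = 52² = 2704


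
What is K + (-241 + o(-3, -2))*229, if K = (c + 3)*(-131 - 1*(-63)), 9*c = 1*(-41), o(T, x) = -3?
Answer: -501932/9 ≈ -55770.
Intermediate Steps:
c = -41/9 (c = (1*(-41))/9 = (1/9)*(-41) = -41/9 ≈ -4.5556)
K = 952/9 (K = (-41/9 + 3)*(-131 - 1*(-63)) = -14*(-131 + 63)/9 = -14/9*(-68) = 952/9 ≈ 105.78)
K + (-241 + o(-3, -2))*229 = 952/9 + (-241 - 3)*229 = 952/9 - 244*229 = 952/9 - 55876 = -501932/9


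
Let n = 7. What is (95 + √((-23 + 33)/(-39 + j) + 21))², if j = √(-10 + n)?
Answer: (95 + √((809 - 21*I*√3)/(39 - I*√3)))² ≈ 9911.1 - 0.2*I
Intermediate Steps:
j = I*√3 (j = √(-10 + 7) = √(-3) = I*√3 ≈ 1.732*I)
(95 + √((-23 + 33)/(-39 + j) + 21))² = (95 + √((-23 + 33)/(-39 + I*√3) + 21))² = (95 + √(10/(-39 + I*√3) + 21))² = (95 + √(21 + 10/(-39 + I*√3)))²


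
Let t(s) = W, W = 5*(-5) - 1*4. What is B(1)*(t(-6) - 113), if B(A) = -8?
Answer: 1136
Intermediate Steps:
W = -29 (W = -25 - 4 = -29)
t(s) = -29
B(1)*(t(-6) - 113) = -8*(-29 - 113) = -8*(-142) = 1136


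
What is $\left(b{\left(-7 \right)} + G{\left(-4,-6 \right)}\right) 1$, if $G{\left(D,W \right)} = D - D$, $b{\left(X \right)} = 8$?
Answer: $8$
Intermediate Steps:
$G{\left(D,W \right)} = 0$
$\left(b{\left(-7 \right)} + G{\left(-4,-6 \right)}\right) 1 = \left(8 + 0\right) 1 = 8 \cdot 1 = 8$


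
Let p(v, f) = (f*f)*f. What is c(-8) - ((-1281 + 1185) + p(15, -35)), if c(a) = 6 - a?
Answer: 42985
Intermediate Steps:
p(v, f) = f**3 (p(v, f) = f**2*f = f**3)
c(-8) - ((-1281 + 1185) + p(15, -35)) = (6 - 1*(-8)) - ((-1281 + 1185) + (-35)**3) = (6 + 8) - (-96 - 42875) = 14 - 1*(-42971) = 14 + 42971 = 42985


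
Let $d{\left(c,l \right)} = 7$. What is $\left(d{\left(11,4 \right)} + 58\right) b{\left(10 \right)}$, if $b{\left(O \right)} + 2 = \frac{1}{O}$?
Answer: $- \frac{247}{2} \approx -123.5$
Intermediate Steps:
$b{\left(O \right)} = -2 + \frac{1}{O}$
$\left(d{\left(11,4 \right)} + 58\right) b{\left(10 \right)} = \left(7 + 58\right) \left(-2 + \frac{1}{10}\right) = 65 \left(-2 + \frac{1}{10}\right) = 65 \left(- \frac{19}{10}\right) = - \frac{247}{2}$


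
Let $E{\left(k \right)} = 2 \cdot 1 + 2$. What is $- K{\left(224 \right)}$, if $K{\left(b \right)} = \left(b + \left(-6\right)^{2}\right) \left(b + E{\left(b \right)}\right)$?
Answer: $-59280$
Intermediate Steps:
$E{\left(k \right)} = 4$ ($E{\left(k \right)} = 2 + 2 = 4$)
$K{\left(b \right)} = \left(4 + b\right) \left(36 + b\right)$ ($K{\left(b \right)} = \left(b + \left(-6\right)^{2}\right) \left(b + 4\right) = \left(b + 36\right) \left(4 + b\right) = \left(36 + b\right) \left(4 + b\right) = \left(4 + b\right) \left(36 + b\right)$)
$- K{\left(224 \right)} = - (144 + 224^{2} + 40 \cdot 224) = - (144 + 50176 + 8960) = \left(-1\right) 59280 = -59280$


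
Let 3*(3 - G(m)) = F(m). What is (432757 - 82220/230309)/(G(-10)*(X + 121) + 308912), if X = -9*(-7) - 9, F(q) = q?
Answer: 299003249079/214201418849 ≈ 1.3959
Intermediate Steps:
X = 54 (X = 63 - 9 = 54)
G(m) = 3 - m/3
(432757 - 82220/230309)/(G(-10)*(X + 121) + 308912) = (432757 - 82220/230309)/((3 - 1/3*(-10))*(54 + 121) + 308912) = (432757 - 82220*1/230309)/((3 + 10/3)*175 + 308912) = (432757 - 82220/230309)/((19/3)*175 + 308912) = 99667749693/(230309*(3325/3 + 308912)) = 99667749693/(230309*(930061/3)) = (99667749693/230309)*(3/930061) = 299003249079/214201418849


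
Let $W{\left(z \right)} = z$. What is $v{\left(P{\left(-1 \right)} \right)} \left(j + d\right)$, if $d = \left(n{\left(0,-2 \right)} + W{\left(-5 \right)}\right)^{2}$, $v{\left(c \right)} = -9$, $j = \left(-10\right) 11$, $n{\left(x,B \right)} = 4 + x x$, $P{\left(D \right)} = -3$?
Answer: $981$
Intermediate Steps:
$n{\left(x,B \right)} = 4 + x^{2}$
$j = -110$
$d = 1$ ($d = \left(\left(4 + 0^{2}\right) - 5\right)^{2} = \left(\left(4 + 0\right) - 5\right)^{2} = \left(4 - 5\right)^{2} = \left(-1\right)^{2} = 1$)
$v{\left(P{\left(-1 \right)} \right)} \left(j + d\right) = - 9 \left(-110 + 1\right) = \left(-9\right) \left(-109\right) = 981$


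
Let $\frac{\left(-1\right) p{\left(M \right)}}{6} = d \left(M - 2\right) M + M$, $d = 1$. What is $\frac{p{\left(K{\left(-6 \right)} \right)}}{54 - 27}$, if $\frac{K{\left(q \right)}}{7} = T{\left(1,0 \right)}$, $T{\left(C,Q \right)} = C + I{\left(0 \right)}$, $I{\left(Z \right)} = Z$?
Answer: $- \frac{28}{3} \approx -9.3333$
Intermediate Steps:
$T{\left(C,Q \right)} = C$ ($T{\left(C,Q \right)} = C + 0 = C$)
$K{\left(q \right)} = 7$ ($K{\left(q \right)} = 7 \cdot 1 = 7$)
$p{\left(M \right)} = - 6 M - 6 M \left(-2 + M\right)$ ($p{\left(M \right)} = - 6 \left(1 \left(M - 2\right) M + M\right) = - 6 \left(1 \left(-2 + M\right) M + M\right) = - 6 \left(\left(-2 + M\right) M + M\right) = - 6 \left(M \left(-2 + M\right) + M\right) = - 6 \left(M + M \left(-2 + M\right)\right) = - 6 M - 6 M \left(-2 + M\right)$)
$\frac{p{\left(K{\left(-6 \right)} \right)}}{54 - 27} = \frac{6 \cdot 7 \left(1 - 7\right)}{54 - 27} = \frac{6 \cdot 7 \left(1 - 7\right)}{27} = \frac{6 \cdot 7 \left(-6\right)}{27} = \frac{1}{27} \left(-252\right) = - \frac{28}{3}$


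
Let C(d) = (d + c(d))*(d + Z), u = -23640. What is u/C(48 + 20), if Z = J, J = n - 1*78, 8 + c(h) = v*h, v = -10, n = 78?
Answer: 591/1054 ≈ 0.56072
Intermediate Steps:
c(h) = -8 - 10*h
J = 0 (J = 78 - 1*78 = 78 - 78 = 0)
Z = 0
C(d) = d*(-8 - 9*d) (C(d) = (d + (-8 - 10*d))*(d + 0) = (-8 - 9*d)*d = d*(-8 - 9*d))
u/C(48 + 20) = -23640*1/((-8 - 9*(48 + 20))*(48 + 20)) = -23640*1/(68*(-8 - 9*68)) = -23640*1/(68*(-8 - 612)) = -23640/(68*(-620)) = -23640/(-42160) = -23640*(-1/42160) = 591/1054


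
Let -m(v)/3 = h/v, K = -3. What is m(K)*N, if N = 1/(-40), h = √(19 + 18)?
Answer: -√37/40 ≈ -0.15207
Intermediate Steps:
h = √37 ≈ 6.0828
m(v) = -3*√37/v
N = -1/40 ≈ -0.025000
m(K)*N = -3*√37/(-3)*(-1/40) = -3*√37*(-⅓)*(-1/40) = √37*(-1/40) = -√37/40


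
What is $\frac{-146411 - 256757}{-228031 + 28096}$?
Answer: $\frac{403168}{199935} \approx 2.0165$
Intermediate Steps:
$\frac{-146411 - 256757}{-228031 + 28096} = - \frac{403168}{-199935} = \left(-403168\right) \left(- \frac{1}{199935}\right) = \frac{403168}{199935}$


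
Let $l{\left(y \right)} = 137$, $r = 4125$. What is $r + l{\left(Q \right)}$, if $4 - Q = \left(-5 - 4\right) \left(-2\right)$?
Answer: $4262$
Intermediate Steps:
$Q = -14$ ($Q = 4 - \left(-5 - 4\right) \left(-2\right) = 4 - \left(-9\right) \left(-2\right) = 4 - 18 = -14$)
$r + l{\left(Q \right)} = 4125 + 137 = 4262$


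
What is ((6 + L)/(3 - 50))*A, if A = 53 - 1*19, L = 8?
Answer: -476/47 ≈ -10.128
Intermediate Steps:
A = 34 (A = 53 - 19 = 34)
((6 + L)/(3 - 50))*A = ((6 + 8)/(3 - 50))*34 = (14/(-47))*34 = (14*(-1/47))*34 = -14/47*34 = -476/47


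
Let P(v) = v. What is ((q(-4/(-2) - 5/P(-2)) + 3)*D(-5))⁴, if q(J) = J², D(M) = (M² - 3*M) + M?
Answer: 112254554750625/256 ≈ 4.3849e+11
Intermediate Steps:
D(M) = M² - 2*M
((q(-4/(-2) - 5/P(-2)) + 3)*D(-5))⁴ = (((-4/(-2) - 5/(-2))² + 3)*(-5*(-2 - 5)))⁴ = (((-4*(-½) - 5*(-½))² + 3)*(-5*(-7)))⁴ = (((2 + 5/2)² + 3)*35)⁴ = (((9/2)² + 3)*35)⁴ = ((81/4 + 3)*35)⁴ = ((93/4)*35)⁴ = (3255/4)⁴ = 112254554750625/256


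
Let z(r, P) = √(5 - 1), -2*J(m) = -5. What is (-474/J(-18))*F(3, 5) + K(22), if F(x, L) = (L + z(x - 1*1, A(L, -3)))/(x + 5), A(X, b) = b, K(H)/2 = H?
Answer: -1219/10 ≈ -121.90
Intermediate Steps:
K(H) = 2*H
J(m) = 5/2 (J(m) = -½*(-5) = 5/2)
z(r, P) = 2 (z(r, P) = √4 = 2)
F(x, L) = (2 + L)/(5 + x) (F(x, L) = (L + 2)/(x + 5) = (2 + L)/(5 + x))
(-474/J(-18))*F(3, 5) + K(22) = (-474/5/2)*((2 + 5)/(5 + 3)) + 2*22 = (-474*⅖)*(7/8) + 44 = -237*7/10 + 44 = -948/5*7/8 + 44 = -1659/10 + 44 = -1219/10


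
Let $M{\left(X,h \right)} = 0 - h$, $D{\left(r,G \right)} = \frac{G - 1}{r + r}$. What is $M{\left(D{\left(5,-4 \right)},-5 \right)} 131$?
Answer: $655$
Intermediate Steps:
$D{\left(r,G \right)} = \frac{-1 + G}{2 r}$
$M{\left(X,h \right)} = - h$
$M{\left(D{\left(5,-4 \right)},-5 \right)} 131 = \left(-1\right) \left(-5\right) 131 = 5 \cdot 131 = 655$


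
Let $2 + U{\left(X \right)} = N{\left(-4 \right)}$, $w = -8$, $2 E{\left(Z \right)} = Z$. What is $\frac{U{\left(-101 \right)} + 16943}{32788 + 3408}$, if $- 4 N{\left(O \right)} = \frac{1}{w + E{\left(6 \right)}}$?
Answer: $\frac{338821}{723920} \approx 0.46804$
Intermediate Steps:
$E{\left(Z \right)} = \frac{Z}{2}$
$N{\left(O \right)} = \frac{1}{20}$ ($N{\left(O \right)} = - \frac{1}{4 \left(-8 + \frac{1}{2} \cdot 6\right)} = - \frac{1}{4 \left(-8 + 3\right)} = - \frac{1}{4 \left(-5\right)} = \left(- \frac{1}{4}\right) \left(- \frac{1}{5}\right) = \frac{1}{20}$)
$U{\left(X \right)} = - \frac{39}{20}$ ($U{\left(X \right)} = -2 + \frac{1}{20} = - \frac{39}{20}$)
$\frac{U{\left(-101 \right)} + 16943}{32788 + 3408} = \frac{- \frac{39}{20} + 16943}{32788 + 3408} = \frac{338821}{20 \cdot 36196} = \frac{338821}{20} \cdot \frac{1}{36196} = \frac{338821}{723920}$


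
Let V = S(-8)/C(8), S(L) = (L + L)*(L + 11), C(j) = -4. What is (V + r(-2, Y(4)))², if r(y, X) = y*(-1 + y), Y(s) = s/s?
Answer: 324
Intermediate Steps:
Y(s) = 1
S(L) = 2*L*(11 + L) (S(L) = (2*L)*(11 + L) = 2*L*(11 + L))
V = 12 (V = (2*(-8)*(11 - 8))/(-4) = (2*(-8)*3)*(-¼) = -48*(-¼) = 12)
(V + r(-2, Y(4)))² = (12 - 2*(-1 - 2))² = (12 - 2*(-3))² = (12 + 6)² = 18² = 324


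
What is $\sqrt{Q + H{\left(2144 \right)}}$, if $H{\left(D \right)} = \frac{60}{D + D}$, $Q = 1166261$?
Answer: $\frac{\sqrt{83765531069}}{268} \approx 1079.9$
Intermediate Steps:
$H{\left(D \right)} = \frac{30}{D}$ ($H{\left(D \right)} = \frac{60}{2 D} = 60 \frac{1}{2 D} = \frac{30}{D}$)
$\sqrt{Q + H{\left(2144 \right)}} = \sqrt{1166261 + \frac{30}{2144}} = \sqrt{1166261 + 30 \cdot \frac{1}{2144}} = \sqrt{1166261 + \frac{15}{1072}} = \sqrt{\frac{1250231807}{1072}} = \frac{\sqrt{83765531069}}{268}$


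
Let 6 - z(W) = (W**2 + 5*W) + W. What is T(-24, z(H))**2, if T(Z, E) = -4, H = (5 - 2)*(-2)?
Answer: 16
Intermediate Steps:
H = -6 (H = 3*(-2) = -6)
z(W) = 6 - W**2 - 6*W (z(W) = 6 - ((W**2 + 5*W) + W) = 6 - (W**2 + 6*W) = 6 + (-W**2 - 6*W) = 6 - W**2 - 6*W)
T(-24, z(H))**2 = (-4)**2 = 16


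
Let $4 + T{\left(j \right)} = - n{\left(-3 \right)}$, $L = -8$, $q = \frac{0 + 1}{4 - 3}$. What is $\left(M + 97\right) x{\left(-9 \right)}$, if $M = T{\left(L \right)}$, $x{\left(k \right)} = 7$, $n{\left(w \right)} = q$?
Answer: $644$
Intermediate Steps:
$q = 1$ ($q = 1 \cdot 1^{-1} = 1 \cdot 1 = 1$)
$n{\left(w \right)} = 1$
$T{\left(j \right)} = -5$ ($T{\left(j \right)} = -4 - 1 = -5$)
$M = -5$
$\left(M + 97\right) x{\left(-9 \right)} = \left(-5 + 97\right) 7 = 92 \cdot 7 = 644$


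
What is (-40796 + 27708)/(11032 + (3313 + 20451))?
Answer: -3272/8699 ≈ -0.37614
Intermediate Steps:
(-40796 + 27708)/(11032 + (3313 + 20451)) = -13088/(11032 + 23764) = -13088/34796 = -13088*1/34796 = -3272/8699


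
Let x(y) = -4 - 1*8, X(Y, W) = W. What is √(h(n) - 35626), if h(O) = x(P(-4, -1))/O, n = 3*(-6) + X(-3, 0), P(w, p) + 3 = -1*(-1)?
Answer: 2*I*√80157/3 ≈ 188.75*I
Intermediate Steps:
P(w, p) = -2 (P(w, p) = -3 - 1*(-1) = -3 + 1 = -2)
x(y) = -12 (x(y) = -4 - 8 = -12)
n = -18 (n = 3*(-6) + 0 = -18 + 0 = -18)
h(O) = -12/O
√(h(n) - 35626) = √(-12/(-18) - 35626) = √(-12*(-1/18) - 35626) = √(⅔ - 35626) = √(-106876/3) = 2*I*√80157/3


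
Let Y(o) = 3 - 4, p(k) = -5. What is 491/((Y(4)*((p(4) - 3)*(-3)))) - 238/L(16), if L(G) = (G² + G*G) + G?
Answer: -230/11 ≈ -20.909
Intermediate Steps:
L(G) = G + 2*G² (L(G) = (G² + G²) + G = 2*G² + G = G + 2*G²)
Y(o) = -1
491/((Y(4)*((p(4) - 3)*(-3)))) - 238/L(16) = 491/((-(-5 - 3)*(-3))) - 238*1/(16*(1 + 2*16)) = 491/((-(-8)*(-3))) - 238*1/(16*(1 + 32)) = 491/((-1*24)) - 238/(16*33) = 491/(-24) - 238/528 = 491*(-1/24) - 238*1/528 = -491/24 - 119/264 = -230/11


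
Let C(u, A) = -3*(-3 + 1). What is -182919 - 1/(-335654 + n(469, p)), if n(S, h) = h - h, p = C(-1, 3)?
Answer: -61397494025/335654 ≈ -1.8292e+5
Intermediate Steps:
C(u, A) = 6 (C(u, A) = -3*(-2) = 6)
p = 6
n(S, h) = 0
-182919 - 1/(-335654 + n(469, p)) = -182919 - 1/(-335654 + 0) = -182919 - 1/(-335654) = -182919 - 1*(-1/335654) = -182919 + 1/335654 = -61397494025/335654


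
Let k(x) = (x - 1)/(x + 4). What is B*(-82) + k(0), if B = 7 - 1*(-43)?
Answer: -16401/4 ≈ -4100.3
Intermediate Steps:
k(x) = (-1 + x)/(4 + x)
B = 50 (B = 7 + 43 = 50)
B*(-82) + k(0) = 50*(-82) + (-1 + 0)/(4 + 0) = -4100 - 1/4 = -16401/4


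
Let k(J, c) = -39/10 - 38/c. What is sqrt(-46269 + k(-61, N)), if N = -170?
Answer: I*sqrt(53491214)/34 ≈ 215.11*I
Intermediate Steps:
k(J, c) = -39/10 - 38/c (k(J, c) = -39*1/10 - 38/c = -39/10 - 38/c)
sqrt(-46269 + k(-61, N)) = sqrt(-46269 + (-39/10 - 38/(-170))) = sqrt(-46269 + (-39/10 - 38*(-1/170))) = sqrt(-46269 + (-39/10 + 19/85)) = sqrt(-46269 - 125/34) = sqrt(-1573271/34) = I*sqrt(53491214)/34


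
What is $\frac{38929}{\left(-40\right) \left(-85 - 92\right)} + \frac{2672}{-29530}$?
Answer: $\frac{113065561}{20907240} \approx 5.408$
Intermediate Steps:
$\frac{38929}{\left(-40\right) \left(-85 - 92\right)} + \frac{2672}{-29530} = \frac{38929}{\left(-40\right) \left(-177\right)} + 2672 \left(- \frac{1}{29530}\right) = \frac{38929}{7080} - \frac{1336}{14765} = \frac{113065561}{20907240}$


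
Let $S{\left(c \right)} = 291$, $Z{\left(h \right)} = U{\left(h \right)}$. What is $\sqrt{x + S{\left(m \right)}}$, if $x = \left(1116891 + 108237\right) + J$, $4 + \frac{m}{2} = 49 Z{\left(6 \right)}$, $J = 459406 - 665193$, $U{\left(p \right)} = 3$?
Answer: $4 \sqrt{63727} \approx 1009.8$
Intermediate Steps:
$J = -205787$ ($J = 459406 - 665193 = -205787$)
$Z{\left(h \right)} = 3$
$m = 286$ ($m = -8 + 2 \cdot 49 \cdot 3 = -8 + 2 \cdot 147 = -8 + 294 = 286$)
$x = 1019341$ ($x = \left(1116891 + 108237\right) - 205787 = 1225128 - 205787 = 1019341$)
$\sqrt{x + S{\left(m \right)}} = \sqrt{1019341 + 291} = \sqrt{1019632} = 4 \sqrt{63727}$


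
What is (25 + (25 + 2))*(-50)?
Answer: -2600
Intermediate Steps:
(25 + (25 + 2))*(-50) = (25 + 27)*(-50) = 52*(-50) = -2600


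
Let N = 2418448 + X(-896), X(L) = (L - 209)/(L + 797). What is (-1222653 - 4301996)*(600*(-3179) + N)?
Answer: -279518826130193/99 ≈ -2.8234e+12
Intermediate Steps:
X(L) = (-209 + L)/(797 + L)
N = 239427457/99 (N = 2418448 + (-209 - 896)/(797 - 896) = 2418448 - 1105/(-99) = 2418448 - 1/99*(-1105) = 2418448 + 1105/99 = 239427457/99 ≈ 2.4185e+6)
(-1222653 - 4301996)*(600*(-3179) + N) = (-1222653 - 4301996)*(600*(-3179) + 239427457/99) = -5524649*(-1907400 + 239427457/99) = -5524649*50594857/99 = -279518826130193/99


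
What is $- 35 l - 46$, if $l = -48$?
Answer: $1634$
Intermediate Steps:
$- 35 l - 46 = \left(-35\right) \left(-48\right) - 46 = 1680 - 46 = 1634$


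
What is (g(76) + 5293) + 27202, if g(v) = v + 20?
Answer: 32591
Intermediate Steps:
g(v) = 20 + v
(g(76) + 5293) + 27202 = ((20 + 76) + 5293) + 27202 = (96 + 5293) + 27202 = 5389 + 27202 = 32591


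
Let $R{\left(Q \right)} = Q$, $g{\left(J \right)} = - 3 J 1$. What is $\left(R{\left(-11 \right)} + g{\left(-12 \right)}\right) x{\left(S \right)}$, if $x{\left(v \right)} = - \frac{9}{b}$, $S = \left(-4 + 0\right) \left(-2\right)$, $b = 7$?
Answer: $- \frac{225}{7} \approx -32.143$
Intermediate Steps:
$g{\left(J \right)} = - 3 J$
$S = 8$ ($S = \left(-4\right) \left(-2\right) = 8$)
$x{\left(v \right)} = - \frac{9}{7}$
$\left(R{\left(-11 \right)} + g{\left(-12 \right)}\right) x{\left(S \right)} = \left(-11 - -36\right) \left(- \frac{9}{7}\right) = \left(-11 + 36\right) \left(- \frac{9}{7}\right) = 25 \left(- \frac{9}{7}\right) = - \frac{225}{7}$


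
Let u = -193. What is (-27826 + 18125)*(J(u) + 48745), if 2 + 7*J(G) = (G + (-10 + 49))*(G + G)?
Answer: -3886773557/7 ≈ -5.5525e+8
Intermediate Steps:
J(G) = -2/7 + 2*G*(39 + G)/7 (J(G) = -2/7 + ((G + (-10 + 49))*(G + G))/7 = -2/7 + ((G + 39)*(2*G))/7 = -2/7 + ((39 + G)*(2*G))/7 = -2/7 + (2*G*(39 + G))/7 = -2/7 + 2*G*(39 + G)/7)
(-27826 + 18125)*(J(u) + 48745) = (-27826 + 18125)*((-2/7 + (2/7)*(-193)² + (78/7)*(-193)) + 48745) = -9701*((-2/7 + (2/7)*37249 - 15054/7) + 48745) = -9701*((-2/7 + 74498/7 - 15054/7) + 48745) = -9701*(59442/7 + 48745) = -9701*400657/7 = -3886773557/7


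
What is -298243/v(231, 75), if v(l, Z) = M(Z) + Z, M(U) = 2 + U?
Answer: -15697/8 ≈ -1962.1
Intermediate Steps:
v(l, Z) = 2 + 2*Z (v(l, Z) = (2 + Z) + Z = 2 + 2*Z)
-298243/v(231, 75) = -298243/(2 + 2*75) = -298243/(2 + 150) = -298243/152 = -298243*1/152 = -15697/8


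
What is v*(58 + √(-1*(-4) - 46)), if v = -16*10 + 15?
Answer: -8410 - 145*I*√42 ≈ -8410.0 - 939.71*I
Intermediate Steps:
v = -145 (v = -160 + 15 = -145)
v*(58 + √(-1*(-4) - 46)) = -145*(58 + √(-1*(-4) - 46)) = -145*(58 + √(4 - 46)) = -145*(58 + √(-42)) = -145*(58 + I*√42) = -8410 - 145*I*√42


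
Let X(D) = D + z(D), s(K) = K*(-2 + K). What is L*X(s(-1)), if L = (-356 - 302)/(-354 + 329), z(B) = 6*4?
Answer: 17766/25 ≈ 710.64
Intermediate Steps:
z(B) = 24
L = 658/25 (L = -658/(-25) = -658*(-1/25) = 658/25 ≈ 26.320)
X(D) = 24 + D (X(D) = D + 24 = 24 + D)
L*X(s(-1)) = 658*(24 - (-2 - 1))/25 = 658*(24 - 1*(-3))/25 = 658*(24 + 3)/25 = (658/25)*27 = 17766/25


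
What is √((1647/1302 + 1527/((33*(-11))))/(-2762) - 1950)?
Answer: I*√84759143732506271/6592894 ≈ 44.159*I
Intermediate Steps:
√((1647/1302 + 1527/((33*(-11))))/(-2762) - 1950) = √((1647*(1/1302) + 1527/(-363))*(-1/2762) - 1950) = √((549/434 + 1527*(-1/363))*(-1/2762) - 1950) = √((549/434 - 509/121)*(-1/2762) - 1950) = √(-154477/52514*(-1/2762) - 1950) = √(154477/145043668 - 1950) = √(-282834998123/145043668) = I*√84759143732506271/6592894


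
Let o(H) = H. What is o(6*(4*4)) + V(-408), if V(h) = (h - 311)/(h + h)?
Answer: 79055/816 ≈ 96.881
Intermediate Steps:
V(h) = (-311 + h)/(2*h) (V(h) = (-311 + h)/((2*h)) = (-311 + h)*(1/(2*h)) = (-311 + h)/(2*h))
o(6*(4*4)) + V(-408) = 6*(4*4) + (½)*(-311 - 408)/(-408) = 6*16 + (½)*(-1/408)*(-719) = 96 + 719/816 = 79055/816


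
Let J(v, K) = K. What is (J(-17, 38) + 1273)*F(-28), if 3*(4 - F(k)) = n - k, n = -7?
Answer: -3933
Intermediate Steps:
F(k) = 19/3 + k/3 (F(k) = 4 - (-7 - k)/3 = 4 + (7/3 + k/3) = 19/3 + k/3)
(J(-17, 38) + 1273)*F(-28) = (38 + 1273)*(19/3 + (⅓)*(-28)) = 1311*(19/3 - 28/3) = 1311*(-3) = -3933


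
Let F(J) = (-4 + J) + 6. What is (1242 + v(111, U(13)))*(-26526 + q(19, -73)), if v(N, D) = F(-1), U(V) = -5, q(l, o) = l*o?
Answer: -34695859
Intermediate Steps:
F(J) = 2 + J
v(N, D) = 1 (v(N, D) = 2 - 1 = 1)
(1242 + v(111, U(13)))*(-26526 + q(19, -73)) = (1242 + 1)*(-26526 + 19*(-73)) = 1243*(-26526 - 1387) = 1243*(-27913) = -34695859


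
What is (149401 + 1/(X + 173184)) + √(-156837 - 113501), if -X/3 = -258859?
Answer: 141895243162/949761 + I*√270338 ≈ 1.494e+5 + 519.94*I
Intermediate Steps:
X = 776577 (X = -3*(-258859) = 776577)
(149401 + 1/(X + 173184)) + √(-156837 - 113501) = (149401 + 1/(776577 + 173184)) + √(-156837 - 113501) = (149401 + 1/949761) + √(-270338) = (149401 + 1/949761) + I*√270338 = 141895243162/949761 + I*√270338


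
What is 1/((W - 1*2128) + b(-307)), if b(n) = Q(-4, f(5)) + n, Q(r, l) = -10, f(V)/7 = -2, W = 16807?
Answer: 1/14362 ≈ 6.9628e-5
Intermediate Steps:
f(V) = -14 (f(V) = 7*(-2) = -14)
b(n) = -10 + n
1/((W - 1*2128) + b(-307)) = 1/((16807 - 1*2128) + (-10 - 307)) = 1/((16807 - 2128) - 317) = 1/(14679 - 317) = 1/14362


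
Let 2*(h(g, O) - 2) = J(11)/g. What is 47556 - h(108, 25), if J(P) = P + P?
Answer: 5135821/108 ≈ 47554.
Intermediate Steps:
J(P) = 2*P
h(g, O) = 2 + 11/g (h(g, O) = 2 + ((2*11)/g)/2 = 2 + (22/g)/2 = 2 + 11/g)
47556 - h(108, 25) = 47556 - (2 + 11/108) = 47556 - 1*227/108 = 47556 - 227/108 = 5135821/108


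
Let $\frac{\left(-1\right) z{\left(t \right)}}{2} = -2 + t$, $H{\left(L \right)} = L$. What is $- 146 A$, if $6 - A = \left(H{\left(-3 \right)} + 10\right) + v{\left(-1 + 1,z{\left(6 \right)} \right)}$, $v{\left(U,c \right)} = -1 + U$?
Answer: $0$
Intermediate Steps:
$z{\left(t \right)} = 4 - 2 t$ ($z{\left(t \right)} = - 2 \left(-2 + t\right) = 4 - 2 t$)
$A = 0$ ($A = 6 - \left(\left(-3 + 10\right) + \left(-1 + \left(-1 + 1\right)\right)\right) = 6 - \left(7 + \left(-1 + 0\right)\right) = 6 - \left(7 - 1\right) = 6 - 6 = 0$)
$- 146 A = \left(-146\right) 0 = 0$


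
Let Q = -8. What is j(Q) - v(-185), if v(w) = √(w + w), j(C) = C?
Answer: -8 - I*√370 ≈ -8.0 - 19.235*I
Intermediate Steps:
v(w) = √2*√w (v(w) = √(2*w) = √2*√w)
j(Q) - v(-185) = -8 - √2*√(-185) = -8 - √2*I*√185 = -8 - I*√370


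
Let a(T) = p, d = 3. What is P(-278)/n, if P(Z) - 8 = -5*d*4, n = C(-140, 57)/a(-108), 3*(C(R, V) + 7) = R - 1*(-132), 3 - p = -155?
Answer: 24648/29 ≈ 849.93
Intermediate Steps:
p = 158 (p = 3 - 1*(-155) = 3 + 155 = 158)
C(R, V) = 37 + R/3 (C(R, V) = -7 + (R - 1*(-132))/3 = -7 + (R + 132)/3 = -7 + (132 + R)/3 = -7 + (44 + R/3) = 37 + R/3)
a(T) = 158
n = -29/474 (n = (37 + (⅓)*(-140))/158 = (37 - 140/3)*(1/158) = -29/3*1/158 = -29/474 ≈ -0.061181)
P(Z) = -52 (P(Z) = 8 - 5*3*4 = 8 - 15*4 = 8 - 60 = -52)
P(-278)/n = -52/(-29/474) = -52*(-474/29) = 24648/29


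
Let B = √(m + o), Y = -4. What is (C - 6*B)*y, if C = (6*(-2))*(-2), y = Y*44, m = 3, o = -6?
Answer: -4224 + 1056*I*√3 ≈ -4224.0 + 1829.0*I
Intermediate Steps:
B = I*√3 (B = √(3 - 6) = √(-3) = I*√3 ≈ 1.732*I)
y = -176 (y = -4*44 = -176)
C = 24 (C = -12*(-2) = 24)
(C - 6*B)*y = (24 - 6*I*√3)*(-176) = -4224 + 1056*I*√3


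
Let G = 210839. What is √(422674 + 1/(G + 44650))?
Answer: √27589888589345043/255489 ≈ 650.13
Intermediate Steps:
√(422674 + 1/(G + 44650)) = √(422674 + 1/(210839 + 44650)) = √(422674 + 1/255489) = √(107988557587/255489) = √27589888589345043/255489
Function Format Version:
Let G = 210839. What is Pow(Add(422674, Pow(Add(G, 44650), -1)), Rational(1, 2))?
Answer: Mul(Rational(1, 255489), Pow(27589888589345043, Rational(1, 2))) ≈ 650.13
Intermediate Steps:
Pow(Add(422674, Pow(Add(G, 44650), -1)), Rational(1, 2)) = Pow(Add(422674, Pow(Add(210839, 44650), -1)), Rational(1, 2)) = Pow(Add(422674, Pow(255489, -1)), Rational(1, 2)) = Pow(Add(422674, Rational(1, 255489)), Rational(1, 2)) = Pow(Rational(107988557587, 255489), Rational(1, 2)) = Mul(Rational(1, 255489), Pow(27589888589345043, Rational(1, 2)))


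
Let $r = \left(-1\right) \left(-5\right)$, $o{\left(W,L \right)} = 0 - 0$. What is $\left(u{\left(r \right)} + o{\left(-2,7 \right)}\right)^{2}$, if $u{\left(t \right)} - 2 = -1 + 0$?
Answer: $1$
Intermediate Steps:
$o{\left(W,L \right)} = 0$ ($o{\left(W,L \right)} = 0 + 0 = 0$)
$r = 5$
$u{\left(t \right)} = 1$ ($u{\left(t \right)} = 2 + \left(-1 + 0\right) = 2 - 1 = 1$)
$\left(u{\left(r \right)} + o{\left(-2,7 \right)}\right)^{2} = \left(1 + 0\right)^{2} = 1^{2} = 1$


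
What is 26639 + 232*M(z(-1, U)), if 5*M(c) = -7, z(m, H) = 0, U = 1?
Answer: 131571/5 ≈ 26314.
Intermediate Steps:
M(c) = -7/5 (M(c) = (1/5)*(-7) = -7/5)
26639 + 232*M(z(-1, U)) = 26639 + 232*(-7/5) = 26639 - 1624/5 = 131571/5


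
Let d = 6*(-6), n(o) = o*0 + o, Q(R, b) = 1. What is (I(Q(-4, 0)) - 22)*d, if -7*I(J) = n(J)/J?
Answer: 5580/7 ≈ 797.14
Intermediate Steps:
n(o) = o (n(o) = 0 + o = o)
I(J) = -⅐ (I(J) = -J/(7*J) = -⅐*1 = -⅐)
d = -36
(I(Q(-4, 0)) - 22)*d = (-⅐ - 22)*(-36) = -155/7*(-36) = 5580/7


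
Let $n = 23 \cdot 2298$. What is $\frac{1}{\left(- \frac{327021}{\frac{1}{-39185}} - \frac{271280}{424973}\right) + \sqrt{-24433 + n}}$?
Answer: $\frac{2314292088609015312725}{29656074500699184454280562411716} - \frac{180602050729 \sqrt{28421}}{29656074500699184454280562411716} \approx 7.8038 \cdot 10^{-11}$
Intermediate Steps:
$n = 52854$
$\frac{1}{\left(- \frac{327021}{\frac{1}{-39185}} - \frac{271280}{424973}\right) + \sqrt{-24433 + n}} = \frac{1}{\left(- \frac{327021}{\frac{1}{-39185}} - \frac{271280}{424973}\right) + \sqrt{-24433 + 52854}} = \frac{1}{\left(- \frac{327021}{- \frac{1}{39185}} - \frac{271280}{424973}\right) + \sqrt{28421}} = \frac{1}{\left(\left(-327021\right) \left(-39185\right) - \frac{271280}{424973}\right) + \sqrt{28421}} = \frac{1}{\left(12814317885 - \frac{271280}{424973}\right) + \sqrt{28421}} = \frac{1}{\frac{5445739114270825}{424973} + \sqrt{28421}}$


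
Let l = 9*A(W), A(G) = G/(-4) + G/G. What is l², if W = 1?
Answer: 729/16 ≈ 45.563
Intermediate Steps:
A(G) = 1 - G/4 (A(G) = G*(-¼) + 1 = -G/4 + 1 = 1 - G/4)
l = 27/4 (l = 9*(1 - ¼*1) = 9*(1 - ¼) = 9*(¾) = 27/4 ≈ 6.7500)
l² = (27/4)² = 729/16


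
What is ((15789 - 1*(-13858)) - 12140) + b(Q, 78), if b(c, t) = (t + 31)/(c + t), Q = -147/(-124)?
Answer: 171914749/9819 ≈ 17508.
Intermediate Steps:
Q = 147/124 (Q = -147*(-1/124) = 147/124 ≈ 1.1855)
b(c, t) = (31 + t)/(c + t)
((15789 - 1*(-13858)) - 12140) + b(Q, 78) = ((15789 - 1*(-13858)) - 12140) + (31 + 78)/(147/124 + 78) = ((15789 + 13858) - 12140) + 109/(9819/124) = (29647 - 12140) + (124/9819)*109 = 17507 + 13516/9819 = 171914749/9819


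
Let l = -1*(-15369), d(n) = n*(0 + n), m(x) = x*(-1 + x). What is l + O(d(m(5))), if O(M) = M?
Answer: 15769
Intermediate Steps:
d(n) = n**2 (d(n) = n*n = n**2)
l = 15369
l + O(d(m(5))) = 15369 + (5*(-1 + 5))**2 = 15369 + (5*4)**2 = 15369 + 20**2 = 15369 + 400 = 15769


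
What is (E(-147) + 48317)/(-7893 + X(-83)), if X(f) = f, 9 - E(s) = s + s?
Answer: -12155/1994 ≈ -6.0958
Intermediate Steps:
E(s) = 9 - 2*s (E(s) = 9 - (s + s) = 9 - 2*s)
(E(-147) + 48317)/(-7893 + X(-83)) = ((9 - 2*(-147)) + 48317)/(-7893 - 83) = ((9 + 294) + 48317)/(-7976) = (303 + 48317)*(-1/7976) = 48620*(-1/7976) = -12155/1994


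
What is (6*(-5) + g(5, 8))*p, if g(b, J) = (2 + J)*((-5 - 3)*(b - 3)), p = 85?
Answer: -16150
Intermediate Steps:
g(b, J) = (2 + J)*(24 - 8*b) (g(b, J) = (2 + J)*(-8*(-3 + b)) = (2 + J)*(24 - 8*b))
(6*(-5) + g(5, 8))*p = (6*(-5) + (48 - 16*5 + 24*8 - 8*8*5))*85 = (-30 + (48 - 80 + 192 - 320))*85 = (-30 - 160)*85 = -190*85 = -16150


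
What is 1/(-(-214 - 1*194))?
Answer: 1/408 ≈ 0.0024510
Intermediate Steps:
1/(-(-214 - 1*194)) = 1/(-(-214 - 194)) = 1/(-1*(-408)) = 1/408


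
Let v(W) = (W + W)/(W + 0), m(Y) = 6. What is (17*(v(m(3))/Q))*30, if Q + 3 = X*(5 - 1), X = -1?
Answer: -1020/7 ≈ -145.71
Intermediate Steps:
Q = -7 (Q = -3 - (5 - 1) = -3 - 1*4 = -3 - 4 = -7)
v(W) = 2 (v(W) = (2*W)/W = 2)
(17*(v(m(3))/Q))*30 = (17*(2/(-7)))*30 = (17*(2*(-⅐)))*30 = (17*(-2/7))*30 = -34/7*30 = -1020/7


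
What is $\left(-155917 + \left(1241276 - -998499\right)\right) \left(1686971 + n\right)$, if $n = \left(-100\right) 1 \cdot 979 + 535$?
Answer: $3312513179948$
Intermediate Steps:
$n = -97365$ ($n = \left(-100\right) 979 + 535 = -97900 + 535 = -97365$)
$\left(-155917 + \left(1241276 - -998499\right)\right) \left(1686971 + n\right) = \left(-155917 + \left(1241276 - -998499\right)\right) \left(1686971 - 97365\right) = \left(-155917 + \left(1241276 + 998499\right)\right) 1589606 = \left(-155917 + 2239775\right) 1589606 = 2083858 \cdot 1589606 = 3312513179948$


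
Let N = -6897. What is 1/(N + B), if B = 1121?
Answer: -1/5776 ≈ -0.00017313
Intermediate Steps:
1/(N + B) = 1/(-6897 + 1121) = 1/(-5776) = -1/5776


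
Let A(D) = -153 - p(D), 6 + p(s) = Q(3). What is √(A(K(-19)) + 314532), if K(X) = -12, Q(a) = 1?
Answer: 28*√401 ≈ 560.70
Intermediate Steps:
p(s) = -5 (p(s) = -6 + 1 = -5)
A(D) = -148 (A(D) = -153 - 1*(-5) = -153 + 5 = -148)
√(A(K(-19)) + 314532) = √(-148 + 314532) = √314384 = 28*√401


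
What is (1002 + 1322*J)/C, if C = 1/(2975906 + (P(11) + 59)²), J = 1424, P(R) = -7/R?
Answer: 61727865351700/11 ≈ 5.6116e+12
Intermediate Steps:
C = 121/360496790 (C = 1/(2975906 + (-7/11 + 59)²) = 1/(2975906 + (642/11)²) = 1/(2975906 + 412164/121) = 1/(360496790/121) = 121/360496790 ≈ 3.3565e-7)
(1002 + 1322*J)/C = (1002 + 1322*1424)/(121/360496790) = (1002 + 1882528)*(360496790/121) = 1883530*(360496790/121) = 61727865351700/11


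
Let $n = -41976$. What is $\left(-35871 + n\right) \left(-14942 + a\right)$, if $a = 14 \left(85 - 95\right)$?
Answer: $1174088454$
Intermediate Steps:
$a = -140$ ($a = 14 \left(-10\right) = -140$)
$\left(-35871 + n\right) \left(-14942 + a\right) = \left(-35871 - 41976\right) \left(-14942 - 140\right) = \left(-77847\right) \left(-15082\right) = 1174088454$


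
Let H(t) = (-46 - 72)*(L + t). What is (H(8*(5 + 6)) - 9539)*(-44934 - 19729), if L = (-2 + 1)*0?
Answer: 1288280949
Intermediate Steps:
L = 0 (L = -1*0 = 0)
H(t) = -118*t (H(t) = (-46 - 72)*(0 + t) = -118*t)
(H(8*(5 + 6)) - 9539)*(-44934 - 19729) = (-944*(5 + 6) - 9539)*(-44934 - 19729) = (-944*11 - 9539)*(-64663) = (-118*88 - 9539)*(-64663) = (-10384 - 9539)*(-64663) = -19923*(-64663) = 1288280949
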